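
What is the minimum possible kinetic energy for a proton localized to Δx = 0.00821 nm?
76.960 meV

Localizing a particle requires giving it sufficient momentum uncertainty:

1. From uncertainty principle: Δp ≥ ℏ/(2Δx)
   Δp_min = (1.055e-34 J·s) / (2 × 8.210e-12 m)
   Δp_min = 6.422e-24 kg·m/s

2. This momentum uncertainty corresponds to kinetic energy:
   KE ≈ (Δp)²/(2m) = (6.422e-24)²/(2 × 1.673e-27 kg)
   KE = 1.233e-20 J = 76.960 meV

Tighter localization requires more energy.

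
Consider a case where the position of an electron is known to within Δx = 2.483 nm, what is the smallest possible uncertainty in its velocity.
23.312 km/s

Using the Heisenberg uncertainty principle and Δp = mΔv:
ΔxΔp ≥ ℏ/2
Δx(mΔv) ≥ ℏ/2

The minimum uncertainty in velocity is:
Δv_min = ℏ/(2mΔx)
Δv_min = (1.055e-34 J·s) / (2 × 9.109e-31 kg × 2.483e-09 m)
Δv_min = 2.331e+04 m/s = 23.312 km/s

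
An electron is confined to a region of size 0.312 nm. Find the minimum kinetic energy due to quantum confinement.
97.848 meV

Using the uncertainty principle:

1. Position uncertainty: Δx ≈ 3.120e-10 m
2. Minimum momentum uncertainty: Δp = ℏ/(2Δx) = 1.690e-25 kg·m/s
3. Minimum kinetic energy:
   KE = (Δp)²/(2m) = (1.690e-25)²/(2 × 9.109e-31 kg)
   KE = 1.568e-20 J = 97.848 meV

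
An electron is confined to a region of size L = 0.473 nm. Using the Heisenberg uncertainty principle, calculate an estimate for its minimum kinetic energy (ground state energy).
42.574 meV

Using the uncertainty principle to estimate ground state energy:

1. The position uncertainty is approximately the confinement size:
   Δx ≈ L = 4.730e-10 m

2. From ΔxΔp ≥ ℏ/2, the minimum momentum uncertainty is:
   Δp ≈ ℏ/(2L) = 1.115e-25 kg·m/s

3. The kinetic energy is approximately:
   KE ≈ (Δp)²/(2m) = (1.115e-25)²/(2 × 9.109e-31 kg)
   KE ≈ 6.821e-21 J = 42.574 meV

This is an order-of-magnitude estimate of the ground state energy.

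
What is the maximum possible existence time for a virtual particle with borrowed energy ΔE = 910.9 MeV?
3.613 × 10^-25 s

Using the energy-time uncertainty principle:
ΔEΔt ≥ ℏ/2

For a virtual particle borrowing energy ΔE, the maximum lifetime is:
Δt_max = ℏ/(2ΔE)

Converting energy:
ΔE = 910.9 MeV = 1.459e-10 J

Δt_max = (1.055e-34 J·s) / (2 × 1.459e-10 J)
Δt_max = 3.613e-25 s = 3.613 × 10^-25 s

Virtual particles with higher borrowed energy exist for shorter times.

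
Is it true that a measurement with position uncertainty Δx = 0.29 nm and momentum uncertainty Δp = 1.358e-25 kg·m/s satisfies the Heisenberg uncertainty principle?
No, it violates the uncertainty principle (impossible measurement).

Calculate the product ΔxΔp:
ΔxΔp = (2.900e-10 m) × (1.358e-25 kg·m/s)
ΔxΔp = 3.938e-35 J·s

Compare to the minimum allowed value ℏ/2:
ℏ/2 = 5.273e-35 J·s

Since ΔxΔp = 3.938e-35 J·s < 5.273e-35 J·s = ℏ/2,
the measurement violates the uncertainty principle.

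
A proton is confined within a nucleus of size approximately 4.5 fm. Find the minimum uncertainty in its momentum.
1.172 × 10^-20 kg·m/s

Using the Heisenberg uncertainty principle:
ΔxΔp ≥ ℏ/2

With Δx ≈ L = 4.500e-15 m (the confinement size):
Δp_min = ℏ/(2Δx)
Δp_min = (1.055e-34 J·s) / (2 × 4.500e-15 m)
Δp_min = 1.172e-20 kg·m/s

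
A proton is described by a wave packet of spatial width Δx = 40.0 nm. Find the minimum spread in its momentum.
1.318 × 10^-27 kg·m/s

For a wave packet, the spatial width Δx and momentum spread Δp are related by the uncertainty principle:
ΔxΔp ≥ ℏ/2

The minimum momentum spread is:
Δp_min = ℏ/(2Δx)
Δp_min = (1.055e-34 J·s) / (2 × 4.000e-08 m)
Δp_min = 1.318e-27 kg·m/s

A wave packet cannot have both a well-defined position and well-defined momentum.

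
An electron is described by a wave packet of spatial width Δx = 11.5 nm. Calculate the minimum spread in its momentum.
4.585 × 10^-27 kg·m/s

For a wave packet, the spatial width Δx and momentum spread Δp are related by the uncertainty principle:
ΔxΔp ≥ ℏ/2

The minimum momentum spread is:
Δp_min = ℏ/(2Δx)
Δp_min = (1.055e-34 J·s) / (2 × 1.150e-08 m)
Δp_min = 4.585e-27 kg·m/s

A wave packet cannot have both a well-defined position and well-defined momentum.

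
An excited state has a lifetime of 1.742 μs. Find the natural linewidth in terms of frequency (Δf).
45.682 kHz

Using the energy-time uncertainty principle and E = hf:
ΔEΔt ≥ ℏ/2
hΔf·Δt ≥ ℏ/2

The minimum frequency uncertainty is:
Δf = ℏ/(2hτ) = 1/(4πτ)
Δf = 1/(4π × 1.742e-06 s)
Δf = 4.568e+04 Hz = 45.682 kHz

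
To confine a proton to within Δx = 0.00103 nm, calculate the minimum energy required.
4.890 eV

Localizing a particle requires giving it sufficient momentum uncertainty:

1. From uncertainty principle: Δp ≥ ℏ/(2Δx)
   Δp_min = (1.055e-34 J·s) / (2 × 1.030e-12 m)
   Δp_min = 5.119e-23 kg·m/s

2. This momentum uncertainty corresponds to kinetic energy:
   KE ≈ (Δp)²/(2m) = (5.119e-23)²/(2 × 1.673e-27 kg)
   KE = 7.834e-19 J = 4.890 eV

Tighter localization requires more energy.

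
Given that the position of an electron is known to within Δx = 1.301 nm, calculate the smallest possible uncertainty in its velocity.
44.492 km/s

Using the Heisenberg uncertainty principle and Δp = mΔv:
ΔxΔp ≥ ℏ/2
Δx(mΔv) ≥ ℏ/2

The minimum uncertainty in velocity is:
Δv_min = ℏ/(2mΔx)
Δv_min = (1.055e-34 J·s) / (2 × 9.109e-31 kg × 1.301e-09 m)
Δv_min = 4.449e+04 m/s = 44.492 km/s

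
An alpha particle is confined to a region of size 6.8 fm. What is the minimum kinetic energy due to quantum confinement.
28.240 keV

Using the uncertainty principle:

1. Position uncertainty: Δx ≈ 6.800e-15 m
2. Minimum momentum uncertainty: Δp = ℏ/(2Δx) = 7.754e-21 kg·m/s
3. Minimum kinetic energy:
   KE = (Δp)²/(2m) = (7.754e-21)²/(2 × 6.645e-27 kg)
   KE = 4.525e-15 J = 28.240 keV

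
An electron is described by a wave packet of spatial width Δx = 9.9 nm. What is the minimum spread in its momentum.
5.326 × 10^-27 kg·m/s

For a wave packet, the spatial width Δx and momentum spread Δp are related by the uncertainty principle:
ΔxΔp ≥ ℏ/2

The minimum momentum spread is:
Δp_min = ℏ/(2Δx)
Δp_min = (1.055e-34 J·s) / (2 × 9.900e-09 m)
Δp_min = 5.326e-27 kg·m/s

A wave packet cannot have both a well-defined position and well-defined momentum.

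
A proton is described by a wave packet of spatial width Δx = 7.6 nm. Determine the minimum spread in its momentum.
6.938 × 10^-27 kg·m/s

For a wave packet, the spatial width Δx and momentum spread Δp are related by the uncertainty principle:
ΔxΔp ≥ ℏ/2

The minimum momentum spread is:
Δp_min = ℏ/(2Δx)
Δp_min = (1.055e-34 J·s) / (2 × 7.600e-09 m)
Δp_min = 6.938e-27 kg·m/s

A wave packet cannot have both a well-defined position and well-defined momentum.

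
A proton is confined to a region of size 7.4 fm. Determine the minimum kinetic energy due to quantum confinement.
94.731 keV

Using the uncertainty principle:

1. Position uncertainty: Δx ≈ 7.400e-15 m
2. Minimum momentum uncertainty: Δp = ℏ/(2Δx) = 7.125e-21 kg·m/s
3. Minimum kinetic energy:
   KE = (Δp)²/(2m) = (7.125e-21)²/(2 × 1.673e-27 kg)
   KE = 1.518e-14 J = 94.731 keV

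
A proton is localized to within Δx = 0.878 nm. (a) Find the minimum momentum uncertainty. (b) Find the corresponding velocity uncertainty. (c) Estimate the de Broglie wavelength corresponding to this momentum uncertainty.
(a) Δp_min = 6.006 × 10^-26 kg·m/s
(b) Δv_min = 35.905 m/s
(c) λ_dB = 11.033 nm

Step-by-step:

(a) From the uncertainty principle:
Δp_min = ℏ/(2Δx) = (1.055e-34 J·s)/(2 × 8.780e-10 m) = 6.006e-26 kg·m/s

(b) The velocity uncertainty:
Δv = Δp/m = (6.006e-26 kg·m/s)/(1.673e-27 kg) = 3.590e+01 m/s = 35.905 m/s

(c) The de Broglie wavelength for this momentum:
λ = h/p = (6.626e-34 J·s)/(6.006e-26 kg·m/s) = 1.103e-08 m = 11.033 nm

Note: The de Broglie wavelength is comparable to the localization size, as expected from wave-particle duality.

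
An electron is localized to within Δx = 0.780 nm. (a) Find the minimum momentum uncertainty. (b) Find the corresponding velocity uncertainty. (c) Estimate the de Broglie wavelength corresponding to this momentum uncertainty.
(a) Δp_min = 6.760 × 10^-26 kg·m/s
(b) Δv_min = 74.210 km/s
(c) λ_dB = 9.802 nm

Step-by-step:

(a) From the uncertainty principle:
Δp_min = ℏ/(2Δx) = (1.055e-34 J·s)/(2 × 7.800e-10 m) = 6.760e-26 kg·m/s

(b) The velocity uncertainty:
Δv = Δp/m = (6.760e-26 kg·m/s)/(9.109e-31 kg) = 7.421e+04 m/s = 74.210 km/s

(c) The de Broglie wavelength for this momentum:
λ = h/p = (6.626e-34 J·s)/(6.760e-26 kg·m/s) = 9.802e-09 m = 9.802 nm

Note: The de Broglie wavelength is comparable to the localization size, as expected from wave-particle duality.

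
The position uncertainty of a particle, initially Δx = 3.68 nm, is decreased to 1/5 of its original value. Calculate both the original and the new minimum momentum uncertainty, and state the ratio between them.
Original Δp_min = 1.433 × 10^-26 kg·m/s; new Δp'_min = 7.164 × 10^-26 kg·m/s; ratio Δp'_min/Δp_min = 5.

From the uncertainty principle ΔxΔp ≥ ℏ/2, the minimum momentum uncertainty is Δp_min = ℏ/(2Δx).

Original (Δx = 3.68 nm = 3.680e-09 m):
Δp_min = (1.055e-34 J·s)/(2 × 3.680e-09 m) = 1.433e-26 kg·m/s

When Δx → (1/5)Δx:
Δp'_min = ℏ/(2 × (1/5)Δx) = 5 × ℏ/(2Δx) = 5 × Δp_min
Δp'_min = 5 × 1.433e-26 kg·m/s = 7.164e-26 kg·m/s

Since Δp_min ∝ 1/Δx, when Δx is decreased to 1/5 of its original value, Δp_min increases to 5 times its original value.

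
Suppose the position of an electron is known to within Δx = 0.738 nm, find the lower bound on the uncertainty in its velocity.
78.433 km/s

Using the Heisenberg uncertainty principle and Δp = mΔv:
ΔxΔp ≥ ℏ/2
Δx(mΔv) ≥ ℏ/2

The minimum uncertainty in velocity is:
Δv_min = ℏ/(2mΔx)
Δv_min = (1.055e-34 J·s) / (2 × 9.109e-31 kg × 7.380e-10 m)
Δv_min = 7.843e+04 m/s = 78.433 km/s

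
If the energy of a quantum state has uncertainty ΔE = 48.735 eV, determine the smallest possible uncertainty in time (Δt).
6.753 as

Using the energy-time uncertainty principle:
ΔEΔt ≥ ℏ/2

The minimum uncertainty in time is:
Δt_min = ℏ/(2ΔE)
Δt_min = (1.055e-34 J·s) / (2 × 7.808e-18 J)
Δt_min = 6.753e-18 s = 6.753 as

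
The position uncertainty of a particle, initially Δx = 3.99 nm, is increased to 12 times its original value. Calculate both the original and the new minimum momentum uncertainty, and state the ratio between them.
Original Δp_min = 1.322 × 10^-26 kg·m/s; new Δp'_min = 1.101 × 10^-27 kg·m/s; ratio Δp'_min/Δp_min = 1/12.

From the uncertainty principle ΔxΔp ≥ ℏ/2, the minimum momentum uncertainty is Δp_min = ℏ/(2Δx).

Original (Δx = 3.99 nm = 3.990e-09 m):
Δp_min = (1.055e-34 J·s)/(2 × 3.990e-09 m) = 1.322e-26 kg·m/s

When Δx → 12Δx:
Δp'_min = ℏ/(2 × 12Δx) = (1/12) × ℏ/(2Δx) = (1/12) × Δp_min
Δp'_min = 1/12 × 1.322e-26 kg·m/s = 1.101e-27 kg·m/s

Since Δp_min ∝ 1/Δx, when Δx is increased to 12 times its original value, Δp_min decreases to 1/12 of its original value.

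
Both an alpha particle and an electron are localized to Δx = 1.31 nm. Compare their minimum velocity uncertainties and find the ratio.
The electron has the larger minimum velocity uncertainty, by a ratio of 7294.3.

For both particles, Δp_min = ℏ/(2Δx) = 4.025e-26 kg·m/s (same for both).

The velocity uncertainty is Δv = Δp/m:
- alpha particle: Δv = 4.025e-26 / 6.645e-27 = 6.058e+00 m/s = 6.058 m/s
- electron: Δv = 4.025e-26 / 9.109e-31 = 4.419e+04 m/s = 44.186 km/s

Ratio: 4.419e+04 / 6.058e+00 = 7294.3

The lighter particle has larger velocity uncertainty because Δv ∝ 1/m.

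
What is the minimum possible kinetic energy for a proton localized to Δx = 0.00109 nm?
4.366 eV

Localizing a particle requires giving it sufficient momentum uncertainty:

1. From uncertainty principle: Δp ≥ ℏ/(2Δx)
   Δp_min = (1.055e-34 J·s) / (2 × 1.090e-12 m)
   Δp_min = 4.837e-23 kg·m/s

2. This momentum uncertainty corresponds to kinetic energy:
   KE ≈ (Δp)²/(2m) = (4.837e-23)²/(2 × 1.673e-27 kg)
   KE = 6.995e-19 J = 4.366 eV

Tighter localization requires more energy.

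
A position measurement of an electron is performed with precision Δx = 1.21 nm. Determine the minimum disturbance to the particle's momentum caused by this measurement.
4.358 × 10^-26 kg·m/s

The uncertainty principle implies that measuring position disturbs momentum:
ΔxΔp ≥ ℏ/2

When we measure position with precision Δx, we necessarily introduce a momentum uncertainty:
Δp ≥ ℏ/(2Δx)
Δp_min = (1.055e-34 J·s) / (2 × 1.210e-09 m)
Δp_min = 4.358e-26 kg·m/s

The more precisely we measure position, the greater the momentum disturbance.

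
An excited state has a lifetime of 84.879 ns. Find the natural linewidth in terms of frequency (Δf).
937.540 kHz

Using the energy-time uncertainty principle and E = hf:
ΔEΔt ≥ ℏ/2
hΔf·Δt ≥ ℏ/2

The minimum frequency uncertainty is:
Δf = ℏ/(2hτ) = 1/(4πτ)
Δf = 1/(4π × 8.488e-08 s)
Δf = 9.375e+05 Hz = 937.540 kHz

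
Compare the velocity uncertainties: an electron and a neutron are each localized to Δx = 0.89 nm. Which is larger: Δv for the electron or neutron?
The electron has the larger minimum velocity uncertainty, by a ratio of 1838.7.

For both particles, Δp_min = ℏ/(2Δx) = 5.925e-26 kg·m/s (same for both).

The velocity uncertainty is Δv = Δp/m:
- electron: Δv = 5.925e-26 / 9.109e-31 = 6.504e+04 m/s = 65.038 km/s
- neutron: Δv = 5.925e-26 / 1.675e-27 = 3.537e+01 m/s = 35.372 m/s

Ratio: 6.504e+04 / 3.537e+01 = 1838.7

The lighter particle has larger velocity uncertainty because Δv ∝ 1/m.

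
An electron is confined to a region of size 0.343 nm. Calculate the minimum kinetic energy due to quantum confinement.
80.961 meV

Using the uncertainty principle:

1. Position uncertainty: Δx ≈ 3.430e-10 m
2. Minimum momentum uncertainty: Δp = ℏ/(2Δx) = 1.537e-25 kg·m/s
3. Minimum kinetic energy:
   KE = (Δp)²/(2m) = (1.537e-25)²/(2 × 9.109e-31 kg)
   KE = 1.297e-20 J = 80.961 meV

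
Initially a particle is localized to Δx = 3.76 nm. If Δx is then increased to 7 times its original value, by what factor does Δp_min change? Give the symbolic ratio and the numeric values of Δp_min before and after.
Original Δp_min = 1.402 × 10^-26 kg·m/s; new Δp'_min = 2.003 × 10^-27 kg·m/s; ratio Δp'_min/Δp_min = 1/7.

From the uncertainty principle ΔxΔp ≥ ℏ/2, the minimum momentum uncertainty is Δp_min = ℏ/(2Δx).

Original (Δx = 3.76 nm = 3.760e-09 m):
Δp_min = (1.055e-34 J·s)/(2 × 3.760e-09 m) = 1.402e-26 kg·m/s

When Δx → 7Δx:
Δp'_min = ℏ/(2 × 7Δx) = (1/7) × ℏ/(2Δx) = (1/7) × Δp_min
Δp'_min = 1/7 × 1.402e-26 kg·m/s = 2.003e-27 kg·m/s

Since Δp_min ∝ 1/Δx, when Δx is increased to 7 times its original value, Δp_min decreases to 1/7 of its original value.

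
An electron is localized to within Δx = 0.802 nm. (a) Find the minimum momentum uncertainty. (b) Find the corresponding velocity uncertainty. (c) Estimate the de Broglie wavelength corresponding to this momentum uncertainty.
(a) Δp_min = 6.575 × 10^-26 kg·m/s
(b) Δv_min = 72.174 km/s
(c) λ_dB = 10.078 nm

Step-by-step:

(a) From the uncertainty principle:
Δp_min = ℏ/(2Δx) = (1.055e-34 J·s)/(2 × 8.020e-10 m) = 6.575e-26 kg·m/s

(b) The velocity uncertainty:
Δv = Δp/m = (6.575e-26 kg·m/s)/(9.109e-31 kg) = 7.217e+04 m/s = 72.174 km/s

(c) The de Broglie wavelength for this momentum:
λ = h/p = (6.626e-34 J·s)/(6.575e-26 kg·m/s) = 1.008e-08 m = 10.078 nm

Note: The de Broglie wavelength is comparable to the localization size, as expected from wave-particle duality.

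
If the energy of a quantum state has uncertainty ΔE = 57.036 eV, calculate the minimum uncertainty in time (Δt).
5.770 as

Using the energy-time uncertainty principle:
ΔEΔt ≥ ℏ/2

The minimum uncertainty in time is:
Δt_min = ℏ/(2ΔE)
Δt_min = (1.055e-34 J·s) / (2 × 9.138e-18 J)
Δt_min = 5.770e-18 s = 5.770 as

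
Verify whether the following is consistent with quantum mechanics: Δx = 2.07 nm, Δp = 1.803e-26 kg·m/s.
No, it violates the uncertainty principle (impossible measurement).

Calculate the product ΔxΔp:
ΔxΔp = (2.070e-09 m) × (1.803e-26 kg·m/s)
ΔxΔp = 3.732e-35 J·s

Compare to the minimum allowed value ℏ/2:
ℏ/2 = 5.273e-35 J·s

Since ΔxΔp = 3.732e-35 J·s < 5.273e-35 J·s = ℏ/2,
the measurement violates the uncertainty principle.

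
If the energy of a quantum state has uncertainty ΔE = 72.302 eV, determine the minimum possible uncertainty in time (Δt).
4.552 as

Using the energy-time uncertainty principle:
ΔEΔt ≥ ℏ/2

The minimum uncertainty in time is:
Δt_min = ℏ/(2ΔE)
Δt_min = (1.055e-34 J·s) / (2 × 1.158e-17 J)
Δt_min = 4.552e-18 s = 4.552 as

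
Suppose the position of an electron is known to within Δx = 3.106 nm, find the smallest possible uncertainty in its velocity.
18.636 km/s

Using the Heisenberg uncertainty principle and Δp = mΔv:
ΔxΔp ≥ ℏ/2
Δx(mΔv) ≥ ℏ/2

The minimum uncertainty in velocity is:
Δv_min = ℏ/(2mΔx)
Δv_min = (1.055e-34 J·s) / (2 × 9.109e-31 kg × 3.106e-09 m)
Δv_min = 1.864e+04 m/s = 18.636 km/s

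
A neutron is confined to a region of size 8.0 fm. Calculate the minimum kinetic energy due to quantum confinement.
80.942 keV

Using the uncertainty principle:

1. Position uncertainty: Δx ≈ 8.000e-15 m
2. Minimum momentum uncertainty: Δp = ℏ/(2Δx) = 6.591e-21 kg·m/s
3. Minimum kinetic energy:
   KE = (Δp)²/(2m) = (6.591e-21)²/(2 × 1.675e-27 kg)
   KE = 1.297e-14 J = 80.942 keV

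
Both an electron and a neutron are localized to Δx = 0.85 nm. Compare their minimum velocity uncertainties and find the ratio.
The electron has the larger minimum velocity uncertainty, by a ratio of 1838.7.

For both particles, Δp_min = ℏ/(2Δx) = 6.203e-26 kg·m/s (same for both).

The velocity uncertainty is Δv = Δp/m:
- electron: Δv = 6.203e-26 / 9.109e-31 = 6.810e+04 m/s = 68.099 km/s
- neutron: Δv = 6.203e-26 / 1.675e-27 = 3.704e+01 m/s = 37.037 m/s

Ratio: 6.810e+04 / 3.704e+01 = 1838.7

The lighter particle has larger velocity uncertainty because Δv ∝ 1/m.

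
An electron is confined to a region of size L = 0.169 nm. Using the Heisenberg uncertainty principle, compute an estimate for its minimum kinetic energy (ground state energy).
333.495 meV

Using the uncertainty principle to estimate ground state energy:

1. The position uncertainty is approximately the confinement size:
   Δx ≈ L = 1.690e-10 m

2. From ΔxΔp ≥ ℏ/2, the minimum momentum uncertainty is:
   Δp ≈ ℏ/(2L) = 3.120e-25 kg·m/s

3. The kinetic energy is approximately:
   KE ≈ (Δp)²/(2m) = (3.120e-25)²/(2 × 9.109e-31 kg)
   KE ≈ 5.343e-20 J = 333.495 meV

This is an order-of-magnitude estimate of the ground state energy.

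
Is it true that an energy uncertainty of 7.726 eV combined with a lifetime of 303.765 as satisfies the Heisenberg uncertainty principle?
Yes, it satisfies the uncertainty relation.

Calculate the product ΔEΔt:
ΔE = 7.726 eV = 1.238e-18 J
ΔEΔt = (1.238e-18 J) × (3.038e-16 s)
ΔEΔt = 3.760e-34 J·s

Compare to the minimum allowed value ℏ/2:
ℏ/2 = 5.273e-35 J·s

Since ΔEΔt = 3.760e-34 J·s ≥ 5.273e-35 J·s = ℏ/2,
this satisfies the uncertainty relation.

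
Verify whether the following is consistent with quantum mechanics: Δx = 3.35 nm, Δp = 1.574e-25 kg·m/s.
Yes, it satisfies the uncertainty principle.

Calculate the product ΔxΔp:
ΔxΔp = (3.350e-09 m) × (1.574e-25 kg·m/s)
ΔxΔp = 5.273e-34 J·s

Compare to the minimum allowed value ℏ/2:
ℏ/2 = 5.273e-35 J·s

Since ΔxΔp = 5.273e-34 J·s ≥ 5.273e-35 J·s = ℏ/2,
the measurement satisfies the uncertainty principle.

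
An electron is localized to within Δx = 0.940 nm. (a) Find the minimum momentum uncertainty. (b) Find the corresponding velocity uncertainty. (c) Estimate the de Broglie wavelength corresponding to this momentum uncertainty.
(a) Δp_min = 5.609 × 10^-26 kg·m/s
(b) Δv_min = 61.579 km/s
(c) λ_dB = 11.812 nm

Step-by-step:

(a) From the uncertainty principle:
Δp_min = ℏ/(2Δx) = (1.055e-34 J·s)/(2 × 9.400e-10 m) = 5.609e-26 kg·m/s

(b) The velocity uncertainty:
Δv = Δp/m = (5.609e-26 kg·m/s)/(9.109e-31 kg) = 6.158e+04 m/s = 61.579 km/s

(c) The de Broglie wavelength for this momentum:
λ = h/p = (6.626e-34 J·s)/(5.609e-26 kg·m/s) = 1.181e-08 m = 11.812 nm

Note: The de Broglie wavelength is comparable to the localization size, as expected from wave-particle duality.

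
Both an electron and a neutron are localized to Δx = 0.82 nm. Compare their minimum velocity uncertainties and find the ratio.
The electron has the larger minimum velocity uncertainty, by a ratio of 1838.7.

For both particles, Δp_min = ℏ/(2Δx) = 6.430e-26 kg·m/s (same for both).

The velocity uncertainty is Δv = Δp/m:
- electron: Δv = 6.430e-26 / 9.109e-31 = 7.059e+04 m/s = 70.590 km/s
- neutron: Δv = 6.430e-26 / 1.675e-27 = 3.839e+01 m/s = 38.392 m/s

Ratio: 7.059e+04 / 3.839e+01 = 1838.7

The lighter particle has larger velocity uncertainty because Δv ∝ 1/m.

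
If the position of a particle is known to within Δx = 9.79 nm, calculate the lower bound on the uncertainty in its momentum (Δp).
5.386 × 10^-27 kg·m/s

Using the Heisenberg uncertainty principle:
ΔxΔp ≥ ℏ/2

The minimum uncertainty in momentum is:
Δp_min = ℏ/(2Δx)
Δp_min = (1.055e-34 J·s) / (2 × 9.790e-09 m)
Δp_min = 5.386e-27 kg·m/s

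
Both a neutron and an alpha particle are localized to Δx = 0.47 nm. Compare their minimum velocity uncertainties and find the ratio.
The neutron has the larger minimum velocity uncertainty, by a ratio of 4.0.

For both particles, Δp_min = ℏ/(2Δx) = 1.122e-25 kg·m/s (same for both).

The velocity uncertainty is Δv = Δp/m:
- neutron: Δv = 1.122e-25 / 1.675e-27 = 6.698e+01 m/s = 66.981 m/s
- alpha particle: Δv = 1.122e-25 / 6.645e-27 = 1.688e+01 m/s = 16.884 m/s

Ratio: 6.698e+01 / 1.688e+01 = 4.0

The lighter particle has larger velocity uncertainty because Δv ∝ 1/m.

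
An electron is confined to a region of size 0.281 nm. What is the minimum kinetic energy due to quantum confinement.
120.629 meV

Using the uncertainty principle:

1. Position uncertainty: Δx ≈ 2.810e-10 m
2. Minimum momentum uncertainty: Δp = ℏ/(2Δx) = 1.876e-25 kg·m/s
3. Minimum kinetic energy:
   KE = (Δp)²/(2m) = (1.876e-25)²/(2 × 9.109e-31 kg)
   KE = 1.933e-20 J = 120.629 meV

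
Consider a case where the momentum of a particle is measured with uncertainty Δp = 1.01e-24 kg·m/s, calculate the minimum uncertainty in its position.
52.207 pm

Using the Heisenberg uncertainty principle:
ΔxΔp ≥ ℏ/2

The minimum uncertainty in position is:
Δx_min = ℏ/(2Δp)
Δx_min = (1.055e-34 J·s) / (2 × 1.010e-24 kg·m/s)
Δx_min = 5.221e-11 m = 52.207 pm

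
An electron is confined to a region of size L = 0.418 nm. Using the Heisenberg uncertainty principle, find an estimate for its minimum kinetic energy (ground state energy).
54.514 meV

Using the uncertainty principle to estimate ground state energy:

1. The position uncertainty is approximately the confinement size:
   Δx ≈ L = 4.180e-10 m

2. From ΔxΔp ≥ ℏ/2, the minimum momentum uncertainty is:
   Δp ≈ ℏ/(2L) = 1.261e-25 kg·m/s

3. The kinetic energy is approximately:
   KE ≈ (Δp)²/(2m) = (1.261e-25)²/(2 × 9.109e-31 kg)
   KE ≈ 8.734e-21 J = 54.514 meV

This is an order-of-magnitude estimate of the ground state energy.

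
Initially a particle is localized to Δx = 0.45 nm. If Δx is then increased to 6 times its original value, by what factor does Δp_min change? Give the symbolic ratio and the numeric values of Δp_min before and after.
Original Δp_min = 1.172 × 10^-25 kg·m/s; new Δp'_min = 1.953 × 10^-26 kg·m/s; ratio Δp'_min/Δp_min = 1/6.

From the uncertainty principle ΔxΔp ≥ ℏ/2, the minimum momentum uncertainty is Δp_min = ℏ/(2Δx).

Original (Δx = 0.45 nm = 4.500e-10 m):
Δp_min = (1.055e-34 J·s)/(2 × 4.500e-10 m) = 1.172e-25 kg·m/s

When Δx → 6Δx:
Δp'_min = ℏ/(2 × 6Δx) = (1/6) × ℏ/(2Δx) = (1/6) × Δp_min
Δp'_min = 1/6 × 1.172e-25 kg·m/s = 1.953e-26 kg·m/s

Since Δp_min ∝ 1/Δx, when Δx is increased to 6 times its original value, Δp_min decreases to 1/6 of its original value.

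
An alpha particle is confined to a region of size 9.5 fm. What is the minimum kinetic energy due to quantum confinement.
14.469 keV

Using the uncertainty principle:

1. Position uncertainty: Δx ≈ 9.500e-15 m
2. Minimum momentum uncertainty: Δp = ℏ/(2Δx) = 5.550e-21 kg·m/s
3. Minimum kinetic energy:
   KE = (Δp)²/(2m) = (5.550e-21)²/(2 × 6.645e-27 kg)
   KE = 2.318e-15 J = 14.469 keV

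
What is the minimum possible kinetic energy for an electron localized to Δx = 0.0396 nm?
6.074 eV

Localizing a particle requires giving it sufficient momentum uncertainty:

1. From uncertainty principle: Δp ≥ ℏ/(2Δx)
   Δp_min = (1.055e-34 J·s) / (2 × 3.960e-11 m)
   Δp_min = 1.332e-24 kg·m/s

2. This momentum uncertainty corresponds to kinetic energy:
   KE ≈ (Δp)²/(2m) = (1.332e-24)²/(2 × 9.109e-31 kg)
   KE = 9.732e-19 J = 6.074 eV

Tighter localization requires more energy.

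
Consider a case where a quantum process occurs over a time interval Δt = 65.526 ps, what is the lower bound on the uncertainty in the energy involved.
5.023 μeV

Using the energy-time uncertainty principle:
ΔEΔt ≥ ℏ/2

The minimum uncertainty in energy is:
ΔE_min = ℏ/(2Δt)
ΔE_min = (1.055e-34 J·s) / (2 × 6.553e-11 s)
ΔE_min = 8.047e-25 J = 5.023 μeV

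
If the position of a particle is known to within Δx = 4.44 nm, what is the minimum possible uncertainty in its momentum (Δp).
1.188 × 10^-26 kg·m/s

Using the Heisenberg uncertainty principle:
ΔxΔp ≥ ℏ/2

The minimum uncertainty in momentum is:
Δp_min = ℏ/(2Δx)
Δp_min = (1.055e-34 J·s) / (2 × 4.440e-09 m)
Δp_min = 1.188e-26 kg·m/s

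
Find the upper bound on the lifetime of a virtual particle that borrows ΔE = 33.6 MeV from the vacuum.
9.795 ys

Using the energy-time uncertainty principle:
ΔEΔt ≥ ℏ/2

For a virtual particle borrowing energy ΔE, the maximum lifetime is:
Δt_max = ℏ/(2ΔE)

Converting energy:
ΔE = 33.6 MeV = 5.383e-12 J

Δt_max = (1.055e-34 J·s) / (2 × 5.383e-12 J)
Δt_max = 9.795e-24 s = 9.795 ys

Virtual particles with higher borrowed energy exist for shorter times.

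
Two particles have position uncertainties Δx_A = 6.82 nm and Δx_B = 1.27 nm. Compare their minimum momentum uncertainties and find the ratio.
Particle B has the larger minimum momentum uncertainty, by a factor of 5.37.

For each particle, the minimum momentum uncertainty is Δp_min = ℏ/(2Δx):

Particle A: Δp_A = ℏ/(2×6.820e-09 m) = 7.731e-27 kg·m/s
Particle B: Δp_B = ℏ/(2×1.270e-09 m) = 4.152e-26 kg·m/s

Ratio: Δp_B/Δp_A = 5.37

Since Δp_min ∝ 1/Δx, the particle with smaller position uncertainty (B) has larger momentum uncertainty.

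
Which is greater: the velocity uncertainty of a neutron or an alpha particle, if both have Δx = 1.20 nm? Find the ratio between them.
The neutron has the larger minimum velocity uncertainty, by a ratio of 4.0.

For both particles, Δp_min = ℏ/(2Δx) = 4.394e-26 kg·m/s (same for both).

The velocity uncertainty is Δv = Δp/m:
- neutron: Δv = 4.394e-26 / 1.675e-27 = 2.623e+01 m/s = 26.234 m/s
- alpha particle: Δv = 4.394e-26 / 6.645e-27 = 6.613e+00 m/s = 6.613 m/s

Ratio: 2.623e+01 / 6.613e+00 = 4.0

The lighter particle has larger velocity uncertainty because Δv ∝ 1/m.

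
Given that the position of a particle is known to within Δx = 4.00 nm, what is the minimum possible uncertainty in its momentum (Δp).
1.318 × 10^-26 kg·m/s

Using the Heisenberg uncertainty principle:
ΔxΔp ≥ ℏ/2

The minimum uncertainty in momentum is:
Δp_min = ℏ/(2Δx)
Δp_min = (1.055e-34 J·s) / (2 × 4.000e-09 m)
Δp_min = 1.318e-26 kg·m/s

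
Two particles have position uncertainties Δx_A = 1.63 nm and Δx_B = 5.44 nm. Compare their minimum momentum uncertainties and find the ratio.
Particle A has the larger minimum momentum uncertainty, by a factor of 3.34.

For each particle, the minimum momentum uncertainty is Δp_min = ℏ/(2Δx):

Particle A: Δp_A = ℏ/(2×1.630e-09 m) = 3.235e-26 kg·m/s
Particle B: Δp_B = ℏ/(2×5.440e-09 m) = 9.693e-27 kg·m/s

Ratio: Δp_A/Δp_B = 3.34

Since Δp_min ∝ 1/Δx, the particle with smaller position uncertainty (A) has larger momentum uncertainty.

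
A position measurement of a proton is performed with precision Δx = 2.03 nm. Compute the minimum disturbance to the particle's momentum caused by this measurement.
2.597 × 10^-26 kg·m/s

The uncertainty principle implies that measuring position disturbs momentum:
ΔxΔp ≥ ℏ/2

When we measure position with precision Δx, we necessarily introduce a momentum uncertainty:
Δp ≥ ℏ/(2Δx)
Δp_min = (1.055e-34 J·s) / (2 × 2.030e-09 m)
Δp_min = 2.597e-26 kg·m/s

The more precisely we measure position, the greater the momentum disturbance.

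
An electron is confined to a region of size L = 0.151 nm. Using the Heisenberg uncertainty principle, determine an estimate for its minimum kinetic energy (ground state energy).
417.743 meV

Using the uncertainty principle to estimate ground state energy:

1. The position uncertainty is approximately the confinement size:
   Δx ≈ L = 1.510e-10 m

2. From ΔxΔp ≥ ℏ/2, the minimum momentum uncertainty is:
   Δp ≈ ℏ/(2L) = 3.492e-25 kg·m/s

3. The kinetic energy is approximately:
   KE ≈ (Δp)²/(2m) = (3.492e-25)²/(2 × 9.109e-31 kg)
   KE ≈ 6.693e-20 J = 417.743 meV

This is an order-of-magnitude estimate of the ground state energy.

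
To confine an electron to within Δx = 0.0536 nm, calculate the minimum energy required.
3.315 eV

Localizing a particle requires giving it sufficient momentum uncertainty:

1. From uncertainty principle: Δp ≥ ℏ/(2Δx)
   Δp_min = (1.055e-34 J·s) / (2 × 5.360e-11 m)
   Δp_min = 9.837e-25 kg·m/s

2. This momentum uncertainty corresponds to kinetic energy:
   KE ≈ (Δp)²/(2m) = (9.837e-25)²/(2 × 9.109e-31 kg)
   KE = 5.312e-19 J = 3.315 eV

Tighter localization requires more energy.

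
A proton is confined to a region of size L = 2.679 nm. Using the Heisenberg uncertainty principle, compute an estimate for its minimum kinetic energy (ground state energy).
722.784 neV

Using the uncertainty principle to estimate ground state energy:

1. The position uncertainty is approximately the confinement size:
   Δx ≈ L = 2.679e-09 m

2. From ΔxΔp ≥ ℏ/2, the minimum momentum uncertainty is:
   Δp ≈ ℏ/(2L) = 1.968e-26 kg·m/s

3. The kinetic energy is approximately:
   KE ≈ (Δp)²/(2m) = (1.968e-26)²/(2 × 1.673e-27 kg)
   KE ≈ 1.158e-25 J = 722.784 neV

This is an order-of-magnitude estimate of the ground state energy.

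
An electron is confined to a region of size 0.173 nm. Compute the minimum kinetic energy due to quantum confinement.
318.252 meV

Using the uncertainty principle:

1. Position uncertainty: Δx ≈ 1.730e-10 m
2. Minimum momentum uncertainty: Δp = ℏ/(2Δx) = 3.048e-25 kg·m/s
3. Minimum kinetic energy:
   KE = (Δp)²/(2m) = (3.048e-25)²/(2 × 9.109e-31 kg)
   KE = 5.099e-20 J = 318.252 meV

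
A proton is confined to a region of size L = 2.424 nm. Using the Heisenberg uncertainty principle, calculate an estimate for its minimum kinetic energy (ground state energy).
882.854 neV

Using the uncertainty principle to estimate ground state energy:

1. The position uncertainty is approximately the confinement size:
   Δx ≈ L = 2.424e-09 m

2. From ΔxΔp ≥ ℏ/2, the minimum momentum uncertainty is:
   Δp ≈ ℏ/(2L) = 2.175e-26 kg·m/s

3. The kinetic energy is approximately:
   KE ≈ (Δp)²/(2m) = (2.175e-26)²/(2 × 1.673e-27 kg)
   KE ≈ 1.414e-25 J = 882.854 neV

This is an order-of-magnitude estimate of the ground state energy.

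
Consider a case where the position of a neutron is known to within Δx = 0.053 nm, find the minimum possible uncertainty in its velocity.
593.983 m/s

Using the Heisenberg uncertainty principle and Δp = mΔv:
ΔxΔp ≥ ℏ/2
Δx(mΔv) ≥ ℏ/2

The minimum uncertainty in velocity is:
Δv_min = ℏ/(2mΔx)
Δv_min = (1.055e-34 J·s) / (2 × 1.675e-27 kg × 5.300e-11 m)
Δv_min = 5.940e+02 m/s = 593.983 m/s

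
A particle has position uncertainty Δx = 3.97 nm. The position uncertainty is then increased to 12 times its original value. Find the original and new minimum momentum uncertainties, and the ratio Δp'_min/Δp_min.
Original Δp_min = 1.328 × 10^-26 kg·m/s; new Δp'_min = 1.107 × 10^-27 kg·m/s; ratio Δp'_min/Δp_min = 1/12.

From the uncertainty principle ΔxΔp ≥ ℏ/2, the minimum momentum uncertainty is Δp_min = ℏ/(2Δx).

Original (Δx = 3.97 nm = 3.970e-09 m):
Δp_min = (1.055e-34 J·s)/(2 × 3.970e-09 m) = 1.328e-26 kg·m/s

When Δx → 12Δx:
Δp'_min = ℏ/(2 × 12Δx) = (1/12) × ℏ/(2Δx) = (1/12) × Δp_min
Δp'_min = 1/12 × 1.328e-26 kg·m/s = 1.107e-27 kg·m/s

Since Δp_min ∝ 1/Δx, when Δx is increased to 12 times its original value, Δp_min decreases to 1/12 of its original value.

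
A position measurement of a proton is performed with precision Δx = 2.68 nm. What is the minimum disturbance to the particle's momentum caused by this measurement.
1.967 × 10^-26 kg·m/s

The uncertainty principle implies that measuring position disturbs momentum:
ΔxΔp ≥ ℏ/2

When we measure position with precision Δx, we necessarily introduce a momentum uncertainty:
Δp ≥ ℏ/(2Δx)
Δp_min = (1.055e-34 J·s) / (2 × 2.680e-09 m)
Δp_min = 1.967e-26 kg·m/s

The more precisely we measure position, the greater the momentum disturbance.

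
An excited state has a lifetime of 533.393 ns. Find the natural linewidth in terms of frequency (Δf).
149.191 kHz

Using the energy-time uncertainty principle and E = hf:
ΔEΔt ≥ ℏ/2
hΔf·Δt ≥ ℏ/2

The minimum frequency uncertainty is:
Δf = ℏ/(2hτ) = 1/(4πτ)
Δf = 1/(4π × 5.334e-07 s)
Δf = 1.492e+05 Hz = 149.191 kHz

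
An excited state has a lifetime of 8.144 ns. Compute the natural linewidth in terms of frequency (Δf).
9.771 MHz

Using the energy-time uncertainty principle and E = hf:
ΔEΔt ≥ ℏ/2
hΔf·Δt ≥ ℏ/2

The minimum frequency uncertainty is:
Δf = ℏ/(2hτ) = 1/(4πτ)
Δf = 1/(4π × 8.144e-09 s)
Δf = 9.771e+06 Hz = 9.771 MHz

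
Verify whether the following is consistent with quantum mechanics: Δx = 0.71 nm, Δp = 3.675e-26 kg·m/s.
No, it violates the uncertainty principle (impossible measurement).

Calculate the product ΔxΔp:
ΔxΔp = (7.100e-10 m) × (3.675e-26 kg·m/s)
ΔxΔp = 2.609e-35 J·s

Compare to the minimum allowed value ℏ/2:
ℏ/2 = 5.273e-35 J·s

Since ΔxΔp = 2.609e-35 J·s < 5.273e-35 J·s = ℏ/2,
the measurement violates the uncertainty principle.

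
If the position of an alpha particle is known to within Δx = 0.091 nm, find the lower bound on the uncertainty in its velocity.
87.203 m/s

Using the Heisenberg uncertainty principle and Δp = mΔv:
ΔxΔp ≥ ℏ/2
Δx(mΔv) ≥ ℏ/2

The minimum uncertainty in velocity is:
Δv_min = ℏ/(2mΔx)
Δv_min = (1.055e-34 J·s) / (2 × 6.645e-27 kg × 9.100e-11 m)
Δv_min = 8.720e+01 m/s = 87.203 m/s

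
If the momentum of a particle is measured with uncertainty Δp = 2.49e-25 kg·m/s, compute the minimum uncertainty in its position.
211.761 pm

Using the Heisenberg uncertainty principle:
ΔxΔp ≥ ℏ/2

The minimum uncertainty in position is:
Δx_min = ℏ/(2Δp)
Δx_min = (1.055e-34 J·s) / (2 × 2.490e-25 kg·m/s)
Δx_min = 2.118e-10 m = 211.761 pm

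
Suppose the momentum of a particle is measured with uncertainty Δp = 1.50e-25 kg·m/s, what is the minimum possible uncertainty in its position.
351.524 pm

Using the Heisenberg uncertainty principle:
ΔxΔp ≥ ℏ/2

The minimum uncertainty in position is:
Δx_min = ℏ/(2Δp)
Δx_min = (1.055e-34 J·s) / (2 × 1.500e-25 kg·m/s)
Δx_min = 3.515e-10 m = 351.524 pm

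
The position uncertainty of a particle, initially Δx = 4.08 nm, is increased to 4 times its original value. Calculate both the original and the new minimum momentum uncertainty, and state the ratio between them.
Original Δp_min = 1.292 × 10^-26 kg·m/s; new Δp'_min = 3.231 × 10^-27 kg·m/s; ratio Δp'_min/Δp_min = 1/4.

From the uncertainty principle ΔxΔp ≥ ℏ/2, the minimum momentum uncertainty is Δp_min = ℏ/(2Δx).

Original (Δx = 4.08 nm = 4.080e-09 m):
Δp_min = (1.055e-34 J·s)/(2 × 4.080e-09 m) = 1.292e-26 kg·m/s

When Δx → 4Δx:
Δp'_min = ℏ/(2 × 4Δx) = (1/4) × ℏ/(2Δx) = (1/4) × Δp_min
Δp'_min = 1/4 × 1.292e-26 kg·m/s = 3.231e-27 kg·m/s

Since Δp_min ∝ 1/Δx, when Δx is increased to 4 times its original value, Δp_min decreases to 1/4 of its original value.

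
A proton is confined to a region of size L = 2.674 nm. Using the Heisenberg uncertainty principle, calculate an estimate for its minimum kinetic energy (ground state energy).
725.490 neV

Using the uncertainty principle to estimate ground state energy:

1. The position uncertainty is approximately the confinement size:
   Δx ≈ L = 2.674e-09 m

2. From ΔxΔp ≥ ℏ/2, the minimum momentum uncertainty is:
   Δp ≈ ℏ/(2L) = 1.972e-26 kg·m/s

3. The kinetic energy is approximately:
   KE ≈ (Δp)²/(2m) = (1.972e-26)²/(2 × 1.673e-27 kg)
   KE ≈ 1.162e-25 J = 725.490 neV

This is an order-of-magnitude estimate of the ground state energy.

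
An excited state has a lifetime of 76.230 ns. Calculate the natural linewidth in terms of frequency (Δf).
1.044 MHz

Using the energy-time uncertainty principle and E = hf:
ΔEΔt ≥ ℏ/2
hΔf·Δt ≥ ℏ/2

The minimum frequency uncertainty is:
Δf = ℏ/(2hτ) = 1/(4πτ)
Δf = 1/(4π × 7.623e-08 s)
Δf = 1.044e+06 Hz = 1.044 MHz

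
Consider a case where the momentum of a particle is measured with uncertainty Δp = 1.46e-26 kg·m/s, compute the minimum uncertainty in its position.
3.612 nm

Using the Heisenberg uncertainty principle:
ΔxΔp ≥ ℏ/2

The minimum uncertainty in position is:
Δx_min = ℏ/(2Δp)
Δx_min = (1.055e-34 J·s) / (2 × 1.460e-26 kg·m/s)
Δx_min = 3.612e-09 m = 3.612 nm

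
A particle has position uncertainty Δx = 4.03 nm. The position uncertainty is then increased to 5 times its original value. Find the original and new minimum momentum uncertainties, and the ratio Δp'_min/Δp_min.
Original Δp_min = 1.308 × 10^-26 kg·m/s; new Δp'_min = 2.617 × 10^-27 kg·m/s; ratio Δp'_min/Δp_min = 1/5.

From the uncertainty principle ΔxΔp ≥ ℏ/2, the minimum momentum uncertainty is Δp_min = ℏ/(2Δx).

Original (Δx = 4.03 nm = 4.030e-09 m):
Δp_min = (1.055e-34 J·s)/(2 × 4.030e-09 m) = 1.308e-26 kg·m/s

When Δx → 5Δx:
Δp'_min = ℏ/(2 × 5Δx) = (1/5) × ℏ/(2Δx) = (1/5) × Δp_min
Δp'_min = 1/5 × 1.308e-26 kg·m/s = 2.617e-27 kg·m/s

Since Δp_min ∝ 1/Δx, when Δx is increased to 5 times its original value, Δp_min decreases to 1/5 of its original value.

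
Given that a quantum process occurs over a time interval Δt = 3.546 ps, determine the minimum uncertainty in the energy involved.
92.810 μeV

Using the energy-time uncertainty principle:
ΔEΔt ≥ ℏ/2

The minimum uncertainty in energy is:
ΔE_min = ℏ/(2Δt)
ΔE_min = (1.055e-34 J·s) / (2 × 3.546e-12 s)
ΔE_min = 1.487e-23 J = 92.810 μeV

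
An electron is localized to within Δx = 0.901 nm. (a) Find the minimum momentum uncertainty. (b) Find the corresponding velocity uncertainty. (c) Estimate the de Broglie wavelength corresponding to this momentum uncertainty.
(a) Δp_min = 5.852 × 10^-26 kg·m/s
(b) Δv_min = 64.244 km/s
(c) λ_dB = 11.322 nm

Step-by-step:

(a) From the uncertainty principle:
Δp_min = ℏ/(2Δx) = (1.055e-34 J·s)/(2 × 9.010e-10 m) = 5.852e-26 kg·m/s

(b) The velocity uncertainty:
Δv = Δp/m = (5.852e-26 kg·m/s)/(9.109e-31 kg) = 6.424e+04 m/s = 64.244 km/s

(c) The de Broglie wavelength for this momentum:
λ = h/p = (6.626e-34 J·s)/(5.852e-26 kg·m/s) = 1.132e-08 m = 11.322 nm

Note: The de Broglie wavelength is comparable to the localization size, as expected from wave-particle duality.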